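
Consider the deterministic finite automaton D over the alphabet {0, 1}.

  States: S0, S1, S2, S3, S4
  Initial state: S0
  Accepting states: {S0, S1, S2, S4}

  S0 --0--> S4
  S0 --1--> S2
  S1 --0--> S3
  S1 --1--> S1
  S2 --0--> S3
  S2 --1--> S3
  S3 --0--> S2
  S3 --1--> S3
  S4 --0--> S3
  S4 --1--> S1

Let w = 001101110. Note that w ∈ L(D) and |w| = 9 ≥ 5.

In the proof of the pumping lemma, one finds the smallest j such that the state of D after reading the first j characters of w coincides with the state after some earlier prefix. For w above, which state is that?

S3

Run of D on w = 0 0 1 1 0 1 1 1 0:
  step 0: S0  (start)
  step 1: S4  (read 0: S0→S4)
  step 2: S3  (read 0: S4→S3)
  step 3: S3  (read 1: S3→S3)   ← first repeat (S3 seen earlier)
  step 4: S3  (read 1: S3→S3)
  step 5: S2  (read 0: S3→S2)
  step 6: S3  (read 1: S2→S3)
  step 7: S3  (read 1: S3→S3)
  step 8: S3  (read 1: S3→S3)
  step 9: S2  (read 0: S3→S2)

The earliest repeat is at step j = 3: D is in S3, which it already visited at step i = 2.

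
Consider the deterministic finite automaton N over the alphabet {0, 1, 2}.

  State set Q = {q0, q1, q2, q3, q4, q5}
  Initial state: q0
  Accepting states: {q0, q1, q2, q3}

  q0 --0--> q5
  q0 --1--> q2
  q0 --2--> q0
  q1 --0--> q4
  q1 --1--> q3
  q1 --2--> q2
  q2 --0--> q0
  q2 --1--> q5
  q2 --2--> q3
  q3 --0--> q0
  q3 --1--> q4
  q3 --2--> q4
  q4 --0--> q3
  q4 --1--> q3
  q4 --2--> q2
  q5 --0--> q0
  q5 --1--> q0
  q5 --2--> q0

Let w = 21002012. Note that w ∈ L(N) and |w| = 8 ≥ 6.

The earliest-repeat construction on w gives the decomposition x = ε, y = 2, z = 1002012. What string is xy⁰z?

xy⁰z = xz = ε·1002012 = 1002012.
Reading y = 2 takes N from q0 back to q0, so after x the machine is still in q0, and z then leads to the accepting state q0. Hence 1002012 ∈ L(N).

1002012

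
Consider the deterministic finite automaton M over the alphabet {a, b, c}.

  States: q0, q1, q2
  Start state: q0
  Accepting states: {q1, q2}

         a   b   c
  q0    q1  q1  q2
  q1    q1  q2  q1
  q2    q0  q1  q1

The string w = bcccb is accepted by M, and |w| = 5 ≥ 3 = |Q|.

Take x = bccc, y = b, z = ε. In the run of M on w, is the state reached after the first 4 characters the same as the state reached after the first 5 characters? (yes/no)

State sequence: q0 -b-> q1 -c-> q1 -c-> q1 -c-> q1 -b-> q2

After x (step 4): q1. After xy (step 5): q2.
They differ (q1 ≠ q2), so y is not a cycle from the state after x; this split is not the one the pumping-lemma construction produces, and pumping y need not keep the string in L(M).

no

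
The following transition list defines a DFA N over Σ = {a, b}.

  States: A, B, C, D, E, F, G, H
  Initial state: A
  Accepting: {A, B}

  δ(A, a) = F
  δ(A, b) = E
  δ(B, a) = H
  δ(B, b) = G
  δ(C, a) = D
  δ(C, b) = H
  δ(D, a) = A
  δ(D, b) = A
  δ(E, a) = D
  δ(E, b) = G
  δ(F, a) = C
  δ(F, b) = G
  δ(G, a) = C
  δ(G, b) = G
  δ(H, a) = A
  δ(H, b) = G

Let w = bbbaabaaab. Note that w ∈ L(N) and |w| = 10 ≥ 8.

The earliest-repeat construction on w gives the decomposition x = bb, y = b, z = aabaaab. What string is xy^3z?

xy^3z = bb·b·b·b·aabaaab = bbbbbaabaaab.
Reading y = b takes N from G back to G, so after x·y·y·y the machine is still in G, and z then leads to the accepting state A. Hence bbbbbaabaaab ∈ L(N).

bbbbbaabaaab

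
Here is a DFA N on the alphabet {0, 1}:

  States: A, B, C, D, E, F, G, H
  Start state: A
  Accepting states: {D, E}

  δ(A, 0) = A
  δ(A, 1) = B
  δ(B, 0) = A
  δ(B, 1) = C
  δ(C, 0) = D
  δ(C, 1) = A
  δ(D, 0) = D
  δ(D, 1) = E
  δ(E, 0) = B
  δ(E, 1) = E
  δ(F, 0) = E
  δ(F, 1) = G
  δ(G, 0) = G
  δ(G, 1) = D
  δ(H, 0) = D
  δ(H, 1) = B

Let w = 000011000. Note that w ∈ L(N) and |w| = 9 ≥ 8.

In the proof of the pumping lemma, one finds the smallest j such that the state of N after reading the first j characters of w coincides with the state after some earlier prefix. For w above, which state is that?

Run of N on w = 0 0 0 0 1 1 0 0 0:
  step 0: A  (start)
  step 1: A  (read 0: A→A)   ← first repeat (A seen earlier)
  step 2: A  (read 0: A→A)
  step 3: A  (read 0: A→A)
  step 4: A  (read 0: A→A)
  step 5: B  (read 1: A→B)
  step 6: C  (read 1: B→C)
  step 7: D  (read 0: C→D)
  step 8: D  (read 0: D→D)
  step 9: D  (read 0: D→D)

The earliest repeat is at step j = 1: N is in A, which it already visited at step i = 0.
The DFA has 8 states, so the proof of the pumping lemma guarantees a repeated state among the first 8+1 visited; the segment between the two visits is the pumpable y.

A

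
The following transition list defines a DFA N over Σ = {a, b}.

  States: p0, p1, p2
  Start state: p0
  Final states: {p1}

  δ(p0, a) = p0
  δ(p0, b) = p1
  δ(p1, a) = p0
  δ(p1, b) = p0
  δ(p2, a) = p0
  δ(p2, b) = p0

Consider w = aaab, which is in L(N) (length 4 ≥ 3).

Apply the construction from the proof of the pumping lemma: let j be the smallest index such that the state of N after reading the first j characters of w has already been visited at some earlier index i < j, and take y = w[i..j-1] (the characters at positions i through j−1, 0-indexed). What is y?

a

Run of N on w = a a a b:
  step 0: p0  (start)
  step 1: p0  (read a: p0→p0)   ← first repeat (p0 seen earlier)
  step 2: p0  (read a: p0→p0)
  step 3: p0  (read a: p0→p0)
  step 4: p1  (read b: p0→p1)

So i = 0, j = 1, giving x = w[0:0] = ε, y = w[0:1] = a, z = w[1:4] = aab.
Check: |xy| = 1 ≤ 3 and |y| = 1 ≥ 1. Reading y takes N from p0 back to p0, so every xyⁱz is accepted.
Since N has 3 states, any run of length ≥ 3 visits 3+1 states, so by pigeonhole some state repeats within the first 3 steps — that repeat gives the pumpable loop.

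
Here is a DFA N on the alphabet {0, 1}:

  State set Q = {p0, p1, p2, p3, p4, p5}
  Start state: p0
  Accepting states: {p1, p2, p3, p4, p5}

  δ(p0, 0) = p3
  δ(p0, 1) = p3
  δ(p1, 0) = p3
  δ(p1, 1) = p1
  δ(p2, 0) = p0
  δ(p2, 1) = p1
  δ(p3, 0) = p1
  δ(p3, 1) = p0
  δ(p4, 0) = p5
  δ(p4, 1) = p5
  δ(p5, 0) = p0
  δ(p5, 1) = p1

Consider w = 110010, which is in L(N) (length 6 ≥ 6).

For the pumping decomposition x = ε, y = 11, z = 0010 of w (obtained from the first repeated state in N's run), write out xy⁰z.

0010

xy⁰z = xz = ε·0010 = 0010.
Reading y = 11 takes N from p0 back to p0, so after x the machine is still in p0, and z then leads to the accepting state p3. Hence 0010 ∈ L(N).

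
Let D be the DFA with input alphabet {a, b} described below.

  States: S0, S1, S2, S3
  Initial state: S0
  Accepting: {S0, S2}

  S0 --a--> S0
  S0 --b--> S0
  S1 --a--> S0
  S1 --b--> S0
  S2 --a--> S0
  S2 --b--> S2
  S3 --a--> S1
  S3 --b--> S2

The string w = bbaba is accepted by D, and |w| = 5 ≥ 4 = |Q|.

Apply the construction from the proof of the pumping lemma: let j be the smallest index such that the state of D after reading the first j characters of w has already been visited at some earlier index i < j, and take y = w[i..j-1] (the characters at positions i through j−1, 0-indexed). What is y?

b

State sequence: S0 -b-> S0 -b-> S0 -a-> S0 -b-> S0 -a-> S0
First repeat at step 1: S0 was already visited.

So i = 0, j = 1, giving x = w[0:0] = ε, y = w[0:1] = b, z = w[1:5] = baba.
Check: |xy| = 1 ≤ 4 and |y| = 1 ≥ 1. Reading y takes D from S0 back to S0, so every xyⁱz is accepted.
With |Q| = 4, pigeonhole forces a state repeat no later than step 4; the substring read between the first and second visits to that state can be pumped.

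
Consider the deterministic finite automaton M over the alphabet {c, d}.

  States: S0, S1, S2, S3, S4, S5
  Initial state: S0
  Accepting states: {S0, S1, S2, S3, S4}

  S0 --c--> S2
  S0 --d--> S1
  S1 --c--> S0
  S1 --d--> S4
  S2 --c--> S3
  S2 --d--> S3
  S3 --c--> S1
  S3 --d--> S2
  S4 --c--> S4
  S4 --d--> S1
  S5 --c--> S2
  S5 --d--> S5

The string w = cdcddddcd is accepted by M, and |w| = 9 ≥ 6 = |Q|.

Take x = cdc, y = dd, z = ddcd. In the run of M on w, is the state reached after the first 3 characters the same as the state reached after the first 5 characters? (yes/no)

yes

State sequence: S0 -c-> S2 -d-> S3 -c-> S1 -d-> S4 -d-> S1

After x (step 3): S1. After xy (step 5): S1.
They match, so y = dd drives M around a cycle from S1 back to itself; pumping y any number of times keeps M in S1 before reading z, and xyⁱz ∈ L(M) for every i ≥ 0.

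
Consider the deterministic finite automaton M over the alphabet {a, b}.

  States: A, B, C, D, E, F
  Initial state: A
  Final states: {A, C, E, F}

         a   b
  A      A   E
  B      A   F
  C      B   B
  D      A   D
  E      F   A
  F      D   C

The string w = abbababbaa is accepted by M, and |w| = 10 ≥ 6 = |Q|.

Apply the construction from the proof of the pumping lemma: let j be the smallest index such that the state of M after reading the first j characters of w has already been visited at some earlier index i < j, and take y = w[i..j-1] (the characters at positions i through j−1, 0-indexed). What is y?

a

State sequence: A -a-> A -b-> E -b-> A -a-> A -b-> E -a-> F -b-> C -b-> B -a-> A -a-> A
First repeat at step 1: A was already visited.

So i = 0, j = 1, giving x = w[0:0] = ε, y = w[0:1] = a, z = w[1:10] = bbababbaa.
Check: |xy| = 1 ≤ 6 and |y| = 1 ≥ 1. Reading y takes M from A back to A, so every xyⁱz is accepted.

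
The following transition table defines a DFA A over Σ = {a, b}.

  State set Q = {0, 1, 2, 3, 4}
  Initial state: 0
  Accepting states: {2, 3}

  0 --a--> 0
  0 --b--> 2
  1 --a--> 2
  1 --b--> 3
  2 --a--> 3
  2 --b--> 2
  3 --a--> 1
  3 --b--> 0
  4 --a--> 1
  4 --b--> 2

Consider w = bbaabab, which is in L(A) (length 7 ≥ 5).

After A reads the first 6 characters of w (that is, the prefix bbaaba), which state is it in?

State sequence: 0 -b-> 2 -b-> 2 -a-> 3 -a-> 1 -b-> 3 -a-> 1

After reading 6 characters, A is in state 1.
(This kind of state-tracing is the core of the pumping-lemma construction: with 5 states, pigeonhole forces a repeat within the first 5 steps.)

1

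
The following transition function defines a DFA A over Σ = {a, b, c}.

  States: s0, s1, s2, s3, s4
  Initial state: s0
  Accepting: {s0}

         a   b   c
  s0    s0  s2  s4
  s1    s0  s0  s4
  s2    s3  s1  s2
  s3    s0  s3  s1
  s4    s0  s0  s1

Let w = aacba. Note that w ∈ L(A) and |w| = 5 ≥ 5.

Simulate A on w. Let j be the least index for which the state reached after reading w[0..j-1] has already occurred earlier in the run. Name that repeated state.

State sequence: s0 -a-> s0 -a-> s0 -c-> s4 -b-> s0 -a-> s0
First repeat at step 1: s0 was already visited.

The earliest repeat is at step j = 1: A is in s0, which it already visited at step i = 0.

s0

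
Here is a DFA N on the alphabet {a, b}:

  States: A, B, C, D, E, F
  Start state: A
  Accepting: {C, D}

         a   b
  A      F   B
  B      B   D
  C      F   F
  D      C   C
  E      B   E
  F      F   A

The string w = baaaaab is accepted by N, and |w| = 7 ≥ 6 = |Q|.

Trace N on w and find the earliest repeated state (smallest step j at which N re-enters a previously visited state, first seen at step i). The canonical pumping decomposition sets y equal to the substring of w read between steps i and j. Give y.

a

Run of N on w = b a a a a a b:
  step 0: A  (start)
  step 1: B  (read b: A→B)
  step 2: B  (read a: B→B)   ← first repeat (B seen earlier)
  step 3: B  (read a: B→B)
  step 4: B  (read a: B→B)
  step 5: B  (read a: B→B)
  step 6: B  (read a: B→B)
  step 7: D  (read b: B→D)

So i = 1, j = 2, giving x = w[0:1] = b, y = w[1:2] = a, z = w[2:7] = aaaab.
Check: |xy| = 2 ≤ 6 and |y| = 1 ≥ 1. Reading y takes N from B back to B, so every xyⁱz is accepted.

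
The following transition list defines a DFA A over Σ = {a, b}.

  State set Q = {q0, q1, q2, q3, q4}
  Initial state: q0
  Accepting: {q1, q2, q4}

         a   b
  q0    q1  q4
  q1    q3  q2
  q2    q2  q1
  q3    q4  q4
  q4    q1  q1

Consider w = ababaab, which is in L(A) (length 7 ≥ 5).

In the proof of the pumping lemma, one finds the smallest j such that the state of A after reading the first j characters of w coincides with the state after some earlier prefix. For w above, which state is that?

q2

State sequence: q0 -a-> q1 -b-> q2 -a-> q2 -b-> q1 -a-> q3 -a-> q4 -b-> q1
First repeat at step 3: q2 was already visited.

The earliest repeat is at step j = 3: A is in q2, which it already visited at step i = 2.
Pumping length from the standard proof: p = 5 (the number of states). The repeated state found above gives |xy| = j ≤ 5 and |y| = j − i ≥ 1.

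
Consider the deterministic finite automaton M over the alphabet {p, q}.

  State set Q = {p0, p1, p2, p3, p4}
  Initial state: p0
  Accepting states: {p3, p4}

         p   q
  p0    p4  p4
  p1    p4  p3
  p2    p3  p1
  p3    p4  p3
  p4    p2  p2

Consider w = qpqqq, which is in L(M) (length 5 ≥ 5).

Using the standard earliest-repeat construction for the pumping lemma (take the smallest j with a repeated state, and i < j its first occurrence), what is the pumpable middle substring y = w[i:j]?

q

State sequence: p0 -q-> p4 -p-> p2 -q-> p1 -q-> p3 -q-> p3
First repeat at step 5: p3 was already visited.

So i = 4, j = 5, giving x = w[0:4] = qpqq, y = w[4:5] = q, z = w[5:5] = ε.
Check: |xy| = 5 ≤ 5 and |y| = 1 ≥ 1. Reading y takes M from p3 back to p3, so every xyⁱz is accepted.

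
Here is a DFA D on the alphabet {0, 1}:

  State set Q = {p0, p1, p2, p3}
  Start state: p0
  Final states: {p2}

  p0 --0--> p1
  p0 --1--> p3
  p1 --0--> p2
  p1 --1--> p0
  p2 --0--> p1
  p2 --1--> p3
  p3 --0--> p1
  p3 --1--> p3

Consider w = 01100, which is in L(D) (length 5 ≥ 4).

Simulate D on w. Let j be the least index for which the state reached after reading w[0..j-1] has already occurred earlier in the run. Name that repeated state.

p0

Run of D on w = 0 1 1 0 0:
  step 0: p0  (start)
  step 1: p1  (read 0: p0→p1)
  step 2: p0  (read 1: p1→p0)   ← first repeat (p0 seen earlier)
  step 3: p3  (read 1: p0→p3)
  step 4: p1  (read 0: p3→p1)
  step 5: p2  (read 0: p1→p2)

The earliest repeat is at step j = 2: D is in p0, which it already visited at step i = 0.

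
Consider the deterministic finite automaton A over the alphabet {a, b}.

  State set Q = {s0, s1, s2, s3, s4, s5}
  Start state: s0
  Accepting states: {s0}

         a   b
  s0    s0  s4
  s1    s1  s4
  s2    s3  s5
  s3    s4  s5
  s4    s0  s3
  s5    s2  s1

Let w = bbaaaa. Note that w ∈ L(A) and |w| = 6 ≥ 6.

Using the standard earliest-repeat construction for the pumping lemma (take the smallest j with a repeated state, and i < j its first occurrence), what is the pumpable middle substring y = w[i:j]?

Run of A on w = b b a a a a:
  step 0: s0  (start)
  step 1: s4  (read b: s0→s4)
  step 2: s3  (read b: s4→s3)
  step 3: s4  (read a: s3→s4)   ← first repeat (s4 seen earlier)
  step 4: s0  (read a: s4→s0)
  step 5: s0  (read a: s0→s0)
  step 6: s0  (read a: s0→s0)

So i = 1, j = 3, giving x = w[0:1] = b, y = w[1:3] = ba, z = w[3:6] = aaa.
Check: |xy| = 3 ≤ 6 and |y| = 2 ≥ 1. Reading y takes A from s4 back to s4, so every xyⁱz is accepted.
Pumping length from the standard proof: p = 6 (the number of states). The repeated state found above gives |xy| = j ≤ 6 and |y| = j − i ≥ 1.

ba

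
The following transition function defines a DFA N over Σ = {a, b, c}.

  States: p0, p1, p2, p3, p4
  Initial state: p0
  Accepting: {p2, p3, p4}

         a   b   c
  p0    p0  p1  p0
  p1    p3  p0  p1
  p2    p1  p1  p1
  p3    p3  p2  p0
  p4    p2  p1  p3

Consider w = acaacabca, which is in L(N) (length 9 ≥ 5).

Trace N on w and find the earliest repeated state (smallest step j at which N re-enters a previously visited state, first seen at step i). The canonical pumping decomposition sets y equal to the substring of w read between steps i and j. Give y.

a

State sequence: p0 -a-> p0 -c-> p0 -a-> p0 -a-> p0 -c-> p0 -a-> p0 -b-> p1 -c-> p1 -a-> p3
First repeat at step 1: p0 was already visited.

So i = 0, j = 1, giving x = w[0:0] = ε, y = w[0:1] = a, z = w[1:9] = caacabca.
Check: |xy| = 1 ≤ 5 and |y| = 1 ≥ 1. Reading y takes N from p0 back to p0, so every xyⁱz is accepted.
Pumping length from the standard proof: p = 5 (the number of states). The repeated state found above gives |xy| = j ≤ 5 and |y| = j − i ≥ 1.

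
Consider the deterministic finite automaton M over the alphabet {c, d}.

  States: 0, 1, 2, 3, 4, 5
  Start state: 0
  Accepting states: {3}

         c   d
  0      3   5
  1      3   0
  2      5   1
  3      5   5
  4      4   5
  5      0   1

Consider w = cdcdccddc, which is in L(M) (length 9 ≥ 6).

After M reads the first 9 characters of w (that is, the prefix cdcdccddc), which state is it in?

3

State sequence: 0 -c-> 3 -d-> 5 -c-> 0 -d-> 5 -c-> 0 -c-> 3 -d-> 5 -d-> 1 -c-> 3

After reading 9 characters, M is in state 3.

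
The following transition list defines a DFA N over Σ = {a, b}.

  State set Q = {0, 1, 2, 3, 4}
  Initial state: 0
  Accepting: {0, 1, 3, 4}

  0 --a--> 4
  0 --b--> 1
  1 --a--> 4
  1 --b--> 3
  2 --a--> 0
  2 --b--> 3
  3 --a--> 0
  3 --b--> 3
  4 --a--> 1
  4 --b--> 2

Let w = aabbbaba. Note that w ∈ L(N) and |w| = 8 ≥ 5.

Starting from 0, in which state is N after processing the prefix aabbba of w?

0

State sequence: 0 -a-> 4 -a-> 1 -b-> 3 -b-> 3 -b-> 3 -a-> 0

After reading 6 characters, N is in state 0.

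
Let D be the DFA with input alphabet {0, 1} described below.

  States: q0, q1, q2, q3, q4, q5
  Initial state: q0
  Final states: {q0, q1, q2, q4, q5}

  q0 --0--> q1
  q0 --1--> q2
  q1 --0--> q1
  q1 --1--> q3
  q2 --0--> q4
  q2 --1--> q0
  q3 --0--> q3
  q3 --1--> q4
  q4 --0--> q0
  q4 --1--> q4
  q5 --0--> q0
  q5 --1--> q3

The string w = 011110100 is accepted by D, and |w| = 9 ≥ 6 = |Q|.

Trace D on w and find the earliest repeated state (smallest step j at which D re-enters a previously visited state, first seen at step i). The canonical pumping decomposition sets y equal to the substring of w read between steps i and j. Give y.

Run of D on w = 0 1 1 1 1 0 1 0 0:
  step 0: q0  (start)
  step 1: q1  (read 0: q0→q1)
  step 2: q3  (read 1: q1→q3)
  step 3: q4  (read 1: q3→q4)
  step 4: q4  (read 1: q4→q4)   ← first repeat (q4 seen earlier)
  step 5: q4  (read 1: q4→q4)
  step 6: q0  (read 0: q4→q0)
  step 7: q2  (read 1: q0→q2)
  step 8: q4  (read 0: q2→q4)
  step 9: q0  (read 0: q4→q0)

So i = 3, j = 4, giving x = w[0:3] = 011, y = w[3:4] = 1, z = w[4:9] = 10100.
Check: |xy| = 4 ≤ 6 and |y| = 1 ≥ 1. Reading y takes D from q4 back to q4, so every xyⁱz is accepted.

1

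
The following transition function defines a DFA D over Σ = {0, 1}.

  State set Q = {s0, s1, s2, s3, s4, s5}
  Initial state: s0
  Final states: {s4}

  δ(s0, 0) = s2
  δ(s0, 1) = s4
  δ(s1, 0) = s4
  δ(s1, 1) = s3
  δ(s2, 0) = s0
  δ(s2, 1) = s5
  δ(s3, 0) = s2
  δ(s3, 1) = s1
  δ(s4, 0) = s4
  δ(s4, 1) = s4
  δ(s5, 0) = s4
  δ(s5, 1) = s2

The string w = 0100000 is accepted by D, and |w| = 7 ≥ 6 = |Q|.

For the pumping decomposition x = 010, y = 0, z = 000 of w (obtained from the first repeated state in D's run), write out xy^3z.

xy^3z = 010·0·0·0·000 = 010000000.
Reading y = 0 takes D from s4 back to s4, so after x·y·y·y the machine is still in s4, and z then leads to the accepting state s4. Hence 010000000 ∈ L(D).

010000000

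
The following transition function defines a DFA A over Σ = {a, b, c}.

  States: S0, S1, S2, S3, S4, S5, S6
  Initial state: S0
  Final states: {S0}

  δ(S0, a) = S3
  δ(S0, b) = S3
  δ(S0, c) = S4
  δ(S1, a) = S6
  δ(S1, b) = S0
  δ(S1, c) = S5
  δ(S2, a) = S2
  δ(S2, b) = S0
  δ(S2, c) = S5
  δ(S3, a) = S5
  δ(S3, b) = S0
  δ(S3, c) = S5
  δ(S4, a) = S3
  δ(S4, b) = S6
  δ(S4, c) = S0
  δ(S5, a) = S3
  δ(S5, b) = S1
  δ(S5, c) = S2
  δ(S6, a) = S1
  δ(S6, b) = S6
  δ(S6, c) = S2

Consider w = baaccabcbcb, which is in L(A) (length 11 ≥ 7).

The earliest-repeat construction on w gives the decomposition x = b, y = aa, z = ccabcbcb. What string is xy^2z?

xy^2z = b·aa·aa·ccabcbcb = baaaaccabcbcb.
Reading y = aa takes A from S3 back to S3, so after x·y·y the machine is still in S3, and z then leads to the accepting state S0. Hence baaaaccabcbcb ∈ L(A).

baaaaccabcbcb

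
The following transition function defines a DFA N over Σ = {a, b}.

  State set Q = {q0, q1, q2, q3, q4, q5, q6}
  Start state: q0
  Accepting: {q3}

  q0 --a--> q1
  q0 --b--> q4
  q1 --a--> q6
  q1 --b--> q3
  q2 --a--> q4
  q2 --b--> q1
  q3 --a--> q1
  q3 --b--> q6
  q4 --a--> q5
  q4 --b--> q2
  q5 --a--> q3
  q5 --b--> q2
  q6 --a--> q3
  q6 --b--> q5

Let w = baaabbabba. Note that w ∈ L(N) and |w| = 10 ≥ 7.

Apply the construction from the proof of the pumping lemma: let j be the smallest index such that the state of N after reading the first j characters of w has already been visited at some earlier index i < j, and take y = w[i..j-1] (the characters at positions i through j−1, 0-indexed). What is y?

State sequence: q0 -b-> q4 -a-> q5 -a-> q3 -a-> q1 -b-> q3 -b-> q6 -a-> q3 -b-> q6 -b-> q5 -a-> q3
First repeat at step 5: q3 was already visited.

So i = 3, j = 5, giving x = w[0:3] = baa, y = w[3:5] = ab, z = w[5:10] = babba.
Check: |xy| = 5 ≤ 7 and |y| = 2 ≥ 1. Reading y takes N from q3 back to q3, so every xyⁱz is accepted.
Pumping length from the standard proof: p = 7 (the number of states). The repeated state found above gives |xy| = j ≤ 7 and |y| = j − i ≥ 1.

ab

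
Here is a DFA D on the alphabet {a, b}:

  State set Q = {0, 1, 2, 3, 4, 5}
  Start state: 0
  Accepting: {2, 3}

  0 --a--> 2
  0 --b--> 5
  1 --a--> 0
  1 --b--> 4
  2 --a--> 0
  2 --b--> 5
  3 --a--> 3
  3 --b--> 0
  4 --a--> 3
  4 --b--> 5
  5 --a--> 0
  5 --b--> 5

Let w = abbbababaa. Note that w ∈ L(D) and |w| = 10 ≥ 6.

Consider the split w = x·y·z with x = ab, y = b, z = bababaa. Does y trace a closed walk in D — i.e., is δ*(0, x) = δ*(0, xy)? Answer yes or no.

Run of D on the first 3 characters of w = a b b:
  step 0: 0  (start)
  step 1: 2  (read a: 0→2)
  step 2: 5  (read b: 2→5)
  step 3: 5  (read b: 5→5)

After x (step 2): 5. After xy (step 3): 5.
They match, so y = b drives D around a cycle from 5 back to itself; pumping y any number of times keeps D in 5 before reading z, and xyⁱz ∈ L(D) for every i ≥ 0.

yes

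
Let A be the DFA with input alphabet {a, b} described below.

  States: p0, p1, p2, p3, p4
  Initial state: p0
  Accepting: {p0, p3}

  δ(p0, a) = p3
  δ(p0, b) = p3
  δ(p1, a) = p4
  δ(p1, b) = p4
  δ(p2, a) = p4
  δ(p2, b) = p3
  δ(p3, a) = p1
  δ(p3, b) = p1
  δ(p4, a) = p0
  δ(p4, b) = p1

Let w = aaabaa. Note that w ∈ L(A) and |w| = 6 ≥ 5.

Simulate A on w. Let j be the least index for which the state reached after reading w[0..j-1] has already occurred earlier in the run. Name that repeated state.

p1

State sequence: p0 -a-> p3 -a-> p1 -a-> p4 -b-> p1 -a-> p4 -a-> p0
First repeat at step 4: p1 was already visited.

The earliest repeat is at step j = 4: A is in p1, which it already visited at step i = 2.
The DFA has 5 states, so the proof of the pumping lemma guarantees a repeated state among the first 5+1 visited; the segment between the two visits is the pumpable y.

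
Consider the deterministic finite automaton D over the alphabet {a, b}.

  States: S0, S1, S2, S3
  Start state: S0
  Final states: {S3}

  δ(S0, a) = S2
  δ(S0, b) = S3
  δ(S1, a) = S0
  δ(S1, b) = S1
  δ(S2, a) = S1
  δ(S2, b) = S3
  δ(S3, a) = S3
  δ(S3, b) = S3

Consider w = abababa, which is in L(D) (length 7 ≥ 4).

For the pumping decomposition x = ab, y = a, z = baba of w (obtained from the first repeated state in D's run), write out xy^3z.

abaaababa

xy^3z = ab·a·a·a·baba = abaaababa.
Reading y = a takes D from S3 back to S3, so after x·y·y·y the machine is still in S3, and z then leads to the accepting state S3. Hence abaaababa ∈ L(D).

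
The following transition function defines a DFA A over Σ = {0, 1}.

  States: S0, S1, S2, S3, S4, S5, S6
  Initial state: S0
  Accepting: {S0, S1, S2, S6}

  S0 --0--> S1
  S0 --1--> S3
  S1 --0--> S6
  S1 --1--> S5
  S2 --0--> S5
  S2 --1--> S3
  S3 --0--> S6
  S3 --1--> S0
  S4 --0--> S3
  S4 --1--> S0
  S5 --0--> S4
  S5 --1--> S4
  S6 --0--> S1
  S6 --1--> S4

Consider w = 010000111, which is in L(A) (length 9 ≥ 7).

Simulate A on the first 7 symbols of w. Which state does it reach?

Run of A on the first 7 characters of w = 0 1 0 0 0 0 1:
  step 0: S0  (start)
  step 1: S1  (read 0: S0→S1)
  step 2: S5  (read 1: S1→S5)
  step 3: S4  (read 0: S5→S4)
  step 4: S3  (read 0: S4→S3)
  step 5: S6  (read 0: S3→S6)
  step 6: S1  (read 0: S6→S1)
  step 7: S5  (read 1: S1→S5)

After reading 7 characters, A is in state S5.

S5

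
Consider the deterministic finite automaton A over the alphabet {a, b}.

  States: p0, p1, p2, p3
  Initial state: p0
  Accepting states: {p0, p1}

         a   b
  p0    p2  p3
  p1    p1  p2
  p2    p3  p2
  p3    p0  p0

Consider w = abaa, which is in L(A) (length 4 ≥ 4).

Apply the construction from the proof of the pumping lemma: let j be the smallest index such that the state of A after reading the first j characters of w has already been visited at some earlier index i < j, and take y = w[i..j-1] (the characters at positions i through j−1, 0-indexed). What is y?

b

State sequence: p0 -a-> p2 -b-> p2 -a-> p3 -a-> p0
First repeat at step 2: p2 was already visited.

So i = 1, j = 2, giving x = w[0:1] = a, y = w[1:2] = b, z = w[2:4] = aa.
Check: |xy| = 2 ≤ 4 and |y| = 1 ≥ 1. Reading y takes A from p2 back to p2, so every xyⁱz is accepted.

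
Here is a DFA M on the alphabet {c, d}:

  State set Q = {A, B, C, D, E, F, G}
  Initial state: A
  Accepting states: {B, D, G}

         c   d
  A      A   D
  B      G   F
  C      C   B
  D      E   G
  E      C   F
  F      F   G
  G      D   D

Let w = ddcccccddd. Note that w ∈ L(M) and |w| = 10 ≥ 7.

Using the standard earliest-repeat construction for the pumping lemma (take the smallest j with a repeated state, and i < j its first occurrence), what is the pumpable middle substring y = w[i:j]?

Run of M on w = d d c c c c c d d d:
  step 0: A  (start)
  step 1: D  (read d: A→D)
  step 2: G  (read d: D→G)
  step 3: D  (read c: G→D)   ← first repeat (D seen earlier)
  step 4: E  (read c: D→E)
  step 5: C  (read c: E→C)
  step 6: C  (read c: C→C)
  step 7: C  (read c: C→C)
  step 8: B  (read d: C→B)
  step 9: F  (read d: B→F)
  step 10: G  (read d: F→G)

So i = 1, j = 3, giving x = w[0:1] = d, y = w[1:3] = dc, z = w[3:10] = ccccddd.
Check: |xy| = 3 ≤ 7 and |y| = 2 ≥ 1. Reading y takes M from D back to D, so every xyⁱz is accepted.
Pumping length from the standard proof: p = 7 (the number of states). The repeated state found above gives |xy| = j ≤ 7 and |y| = j − i ≥ 1.

dc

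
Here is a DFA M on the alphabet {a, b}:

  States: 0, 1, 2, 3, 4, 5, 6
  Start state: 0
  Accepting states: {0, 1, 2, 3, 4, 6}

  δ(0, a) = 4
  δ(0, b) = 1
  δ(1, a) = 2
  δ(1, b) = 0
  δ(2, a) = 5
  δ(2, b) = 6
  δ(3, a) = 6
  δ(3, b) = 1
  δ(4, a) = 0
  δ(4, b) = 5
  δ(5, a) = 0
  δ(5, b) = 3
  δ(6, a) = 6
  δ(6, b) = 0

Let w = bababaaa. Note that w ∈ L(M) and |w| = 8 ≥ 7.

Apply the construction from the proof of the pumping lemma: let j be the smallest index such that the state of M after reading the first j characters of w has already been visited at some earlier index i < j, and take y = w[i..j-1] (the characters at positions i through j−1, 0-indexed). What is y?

State sequence: 0 -b-> 1 -a-> 2 -b-> 6 -a-> 6 -b-> 0 -a-> 4 -a-> 0 -a-> 4
First repeat at step 4: 6 was already visited.

So i = 3, j = 4, giving x = w[0:3] = bab, y = w[3:4] = a, z = w[4:8] = baaa.
Check: |xy| = 4 ≤ 7 and |y| = 1 ≥ 1. Reading y takes M from 6 back to 6, so every xyⁱz is accepted.
Since M has 7 states, any run of length ≥ 7 visits 7+1 states, so by pigeonhole some state repeats within the first 7 steps — that repeat gives the pumpable loop.

a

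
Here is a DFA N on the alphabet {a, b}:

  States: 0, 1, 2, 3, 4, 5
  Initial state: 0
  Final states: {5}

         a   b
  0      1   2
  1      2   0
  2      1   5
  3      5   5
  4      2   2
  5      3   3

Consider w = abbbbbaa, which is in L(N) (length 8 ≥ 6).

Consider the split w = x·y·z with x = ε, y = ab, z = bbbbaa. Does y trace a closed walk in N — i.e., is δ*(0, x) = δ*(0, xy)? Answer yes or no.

State sequence: 0 -a-> 1 -b-> 0

After x (step 0): 0. After xy (step 2): 0.
They match, so y = ab drives N around a cycle from 0 back to itself; pumping y any number of times keeps N in 0 before reading z, and xyⁱz ∈ L(N) for every i ≥ 0.

yes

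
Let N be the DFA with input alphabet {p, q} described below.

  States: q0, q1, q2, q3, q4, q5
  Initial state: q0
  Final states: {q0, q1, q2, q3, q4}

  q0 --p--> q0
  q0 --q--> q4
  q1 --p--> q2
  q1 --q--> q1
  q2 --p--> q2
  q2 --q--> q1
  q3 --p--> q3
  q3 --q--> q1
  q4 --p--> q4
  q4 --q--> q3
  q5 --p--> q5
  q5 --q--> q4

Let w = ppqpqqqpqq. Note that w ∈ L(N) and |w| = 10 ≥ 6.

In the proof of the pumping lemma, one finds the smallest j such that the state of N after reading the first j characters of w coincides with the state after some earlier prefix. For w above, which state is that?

q0

Run of N on w = p p q p q q q p q q:
  step 0: q0  (start)
  step 1: q0  (read p: q0→q0)   ← first repeat (q0 seen earlier)
  step 2: q0  (read p: q0→q0)
  step 3: q4  (read q: q0→q4)
  step 4: q4  (read p: q4→q4)
  step 5: q3  (read q: q4→q3)
  step 6: q1  (read q: q3→q1)
  step 7: q1  (read q: q1→q1)
  step 8: q2  (read p: q1→q2)
  step 9: q1  (read q: q2→q1)
  step 10: q1  (read q: q1→q1)

The earliest repeat is at step j = 1: N is in q0, which it already visited at step i = 0.
Pumping length from the standard proof: p = 6 (the number of states). The repeated state found above gives |xy| = j ≤ 6 and |y| = j − i ≥ 1.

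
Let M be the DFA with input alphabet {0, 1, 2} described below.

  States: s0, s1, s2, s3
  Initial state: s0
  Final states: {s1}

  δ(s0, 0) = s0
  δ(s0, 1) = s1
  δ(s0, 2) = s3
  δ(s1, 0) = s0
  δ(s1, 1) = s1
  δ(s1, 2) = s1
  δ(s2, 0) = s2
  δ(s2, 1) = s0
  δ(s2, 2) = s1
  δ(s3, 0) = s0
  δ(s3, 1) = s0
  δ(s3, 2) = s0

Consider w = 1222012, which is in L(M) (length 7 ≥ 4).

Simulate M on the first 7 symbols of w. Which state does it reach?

s1

Run of M on the first 7 characters of w = 1 2 2 2 0 1 2:
  step 0: s0  (start)
  step 1: s1  (read 1: s0→s1)
  step 2: s1  (read 2: s1→s1)
  step 3: s1  (read 2: s1→s1)
  step 4: s1  (read 2: s1→s1)
  step 5: s0  (read 0: s1→s0)
  step 6: s1  (read 1: s0→s1)
  step 7: s1  (read 2: s1→s1)

After reading 7 characters, M is in state s1.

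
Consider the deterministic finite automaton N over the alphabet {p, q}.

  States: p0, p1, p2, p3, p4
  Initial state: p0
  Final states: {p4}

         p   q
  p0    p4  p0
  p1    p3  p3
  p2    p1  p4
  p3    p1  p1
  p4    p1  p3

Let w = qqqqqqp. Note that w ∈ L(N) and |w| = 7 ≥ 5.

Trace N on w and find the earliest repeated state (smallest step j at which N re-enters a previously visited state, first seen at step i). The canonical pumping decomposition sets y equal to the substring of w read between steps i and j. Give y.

q

Run of N on w = q q q q q q p:
  step 0: p0  (start)
  step 1: p0  (read q: p0→p0)   ← first repeat (p0 seen earlier)
  step 2: p0  (read q: p0→p0)
  step 3: p0  (read q: p0→p0)
  step 4: p0  (read q: p0→p0)
  step 5: p0  (read q: p0→p0)
  step 6: p0  (read q: p0→p0)
  step 7: p4  (read p: p0→p4)

So i = 0, j = 1, giving x = w[0:0] = ε, y = w[0:1] = q, z = w[1:7] = qqqqqp.
Check: |xy| = 1 ≤ 5 and |y| = 1 ≥ 1. Reading y takes N from p0 back to p0, so every xyⁱz is accepted.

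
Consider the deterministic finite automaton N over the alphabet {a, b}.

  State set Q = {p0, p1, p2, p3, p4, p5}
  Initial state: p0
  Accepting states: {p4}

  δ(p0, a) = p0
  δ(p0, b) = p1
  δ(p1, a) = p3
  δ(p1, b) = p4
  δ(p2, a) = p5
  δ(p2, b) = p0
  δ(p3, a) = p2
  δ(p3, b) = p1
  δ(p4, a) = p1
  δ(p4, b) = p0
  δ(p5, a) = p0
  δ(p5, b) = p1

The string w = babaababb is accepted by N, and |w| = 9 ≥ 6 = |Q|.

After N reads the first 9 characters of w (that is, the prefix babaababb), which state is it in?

p4

Run of N on the first 9 characters of w = b a b a a b a b b:
  step 0: p0  (start)
  step 1: p1  (read b: p0→p1)
  step 2: p3  (read a: p1→p3)
  step 3: p1  (read b: p3→p1)
  step 4: p3  (read a: p1→p3)
  step 5: p2  (read a: p3→p2)
  step 6: p0  (read b: p2→p0)
  step 7: p0  (read a: p0→p0)
  step 8: p1  (read b: p0→p1)
  step 9: p4  (read b: p1→p4)

After reading 9 characters, N is in state p4.
(This kind of state-tracing is the core of the pumping-lemma construction: with 6 states, pigeonhole forces a repeat within the first 6 steps.)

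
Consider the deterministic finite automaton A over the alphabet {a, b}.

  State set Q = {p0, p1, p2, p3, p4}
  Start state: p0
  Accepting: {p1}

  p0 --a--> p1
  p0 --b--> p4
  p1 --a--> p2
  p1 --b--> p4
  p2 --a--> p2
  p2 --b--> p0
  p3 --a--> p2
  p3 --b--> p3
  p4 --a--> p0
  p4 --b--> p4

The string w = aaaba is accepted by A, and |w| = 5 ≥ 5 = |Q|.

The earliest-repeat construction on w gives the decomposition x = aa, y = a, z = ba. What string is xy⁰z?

xy⁰z = xz = aa·ba = aaba.
Reading y = a takes A from p2 back to p2, so after x the machine is still in p2, and z then leads to the accepting state p1. Hence aaba ∈ L(A).

aaba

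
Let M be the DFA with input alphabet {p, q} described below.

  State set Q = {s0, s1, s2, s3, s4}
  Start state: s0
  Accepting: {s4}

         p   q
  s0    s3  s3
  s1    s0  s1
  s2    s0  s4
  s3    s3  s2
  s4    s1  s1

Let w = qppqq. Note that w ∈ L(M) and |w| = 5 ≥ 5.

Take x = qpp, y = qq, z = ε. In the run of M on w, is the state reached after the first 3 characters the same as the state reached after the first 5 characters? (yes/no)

Run of M on the first 5 characters of w = q p p q q:
  step 0: s0  (start)
  step 1: s3  (read q: s0→s3)
  step 2: s3  (read p: s3→s3)
  step 3: s3  (read p: s3→s3)
  step 4: s2  (read q: s3→s2)
  step 5: s4  (read q: s2→s4)

After x (step 3): s3. After xy (step 5): s4.
They differ (s3 ≠ s4), so y is not a cycle from the state after x; this split is not the one the pumping-lemma construction produces, and pumping y need not keep the string in L(M).

no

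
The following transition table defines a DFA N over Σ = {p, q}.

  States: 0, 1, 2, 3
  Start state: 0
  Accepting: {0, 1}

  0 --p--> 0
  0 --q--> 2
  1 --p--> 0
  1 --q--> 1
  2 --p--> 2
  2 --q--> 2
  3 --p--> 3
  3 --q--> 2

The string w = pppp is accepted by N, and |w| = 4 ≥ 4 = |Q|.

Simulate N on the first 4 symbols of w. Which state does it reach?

0

Run of N on the first 4 characters of w = p p p p:
  step 0: 0  (start)
  step 1: 0  (read p: 0→0)
  step 2: 0  (read p: 0→0)
  step 3: 0  (read p: 0→0)
  step 4: 0  (read p: 0→0)

After reading 4 characters, N is in state 0.
(This kind of state-tracing is the core of the pumping-lemma construction: with 4 states, pigeonhole forces a repeat within the first 4 steps.)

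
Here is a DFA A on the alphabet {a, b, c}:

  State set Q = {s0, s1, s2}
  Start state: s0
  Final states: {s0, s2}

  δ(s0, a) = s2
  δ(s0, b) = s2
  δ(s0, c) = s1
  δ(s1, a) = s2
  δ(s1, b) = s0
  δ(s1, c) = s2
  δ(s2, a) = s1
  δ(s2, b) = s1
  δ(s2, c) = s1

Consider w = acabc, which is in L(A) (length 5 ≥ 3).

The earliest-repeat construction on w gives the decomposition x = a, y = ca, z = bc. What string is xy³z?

acacacabc

xy^3z = a·ca·ca·ca·bc = acacacabc.
Reading y = ca takes A from s2 back to s2, so after x·y·y·y the machine is still in s2, and z then leads to the accepting state s2. Hence acacacabc ∈ L(A).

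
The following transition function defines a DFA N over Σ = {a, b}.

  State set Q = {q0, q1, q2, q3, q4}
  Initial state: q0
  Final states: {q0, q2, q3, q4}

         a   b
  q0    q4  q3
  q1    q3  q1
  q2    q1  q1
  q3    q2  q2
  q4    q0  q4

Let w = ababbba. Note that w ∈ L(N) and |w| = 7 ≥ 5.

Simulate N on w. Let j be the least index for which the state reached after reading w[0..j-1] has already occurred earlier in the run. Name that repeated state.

q4

State sequence: q0 -a-> q4 -b-> q4 -a-> q0 -b-> q3 -b-> q2 -b-> q1 -a-> q3
First repeat at step 2: q4 was already visited.

The earliest repeat is at step j = 2: N is in q4, which it already visited at step i = 1.
Since N has 5 states, any run of length ≥ 5 visits 5+1 states, so by pigeonhole some state repeats within the first 5 steps — that repeat gives the pumpable loop.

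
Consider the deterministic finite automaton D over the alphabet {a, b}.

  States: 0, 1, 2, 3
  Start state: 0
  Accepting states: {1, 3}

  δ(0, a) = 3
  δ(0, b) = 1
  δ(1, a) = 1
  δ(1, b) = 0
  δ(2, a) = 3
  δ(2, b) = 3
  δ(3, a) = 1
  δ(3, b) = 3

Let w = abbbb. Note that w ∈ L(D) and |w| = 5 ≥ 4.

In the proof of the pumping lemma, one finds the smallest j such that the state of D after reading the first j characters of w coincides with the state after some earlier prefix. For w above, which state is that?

State sequence: 0 -a-> 3 -b-> 3 -b-> 3 -b-> 3 -b-> 3
First repeat at step 2: 3 was already visited.

The earliest repeat is at step j = 2: D is in 3, which it already visited at step i = 1.
Since D has 4 states, any run of length ≥ 4 visits 4+1 states, so by pigeonhole some state repeats within the first 4 steps — that repeat gives the pumpable loop.

3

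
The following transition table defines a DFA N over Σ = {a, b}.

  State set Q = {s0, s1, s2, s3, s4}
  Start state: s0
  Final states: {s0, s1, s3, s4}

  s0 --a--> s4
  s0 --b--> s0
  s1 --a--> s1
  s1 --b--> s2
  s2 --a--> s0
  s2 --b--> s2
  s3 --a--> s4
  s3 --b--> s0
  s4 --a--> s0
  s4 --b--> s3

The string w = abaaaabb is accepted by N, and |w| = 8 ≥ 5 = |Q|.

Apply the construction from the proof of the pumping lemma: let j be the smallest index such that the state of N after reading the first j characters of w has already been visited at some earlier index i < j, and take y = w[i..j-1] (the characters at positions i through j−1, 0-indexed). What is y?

State sequence: s0 -a-> s4 -b-> s3 -a-> s4 -a-> s0 -a-> s4 -a-> s0 -b-> s0 -b-> s0
First repeat at step 3: s4 was already visited.

So i = 1, j = 3, giving x = w[0:1] = a, y = w[1:3] = ba, z = w[3:8] = aaabb.
Check: |xy| = 3 ≤ 5 and |y| = 2 ≥ 1. Reading y takes N from s4 back to s4, so every xyⁱz is accepted.

ba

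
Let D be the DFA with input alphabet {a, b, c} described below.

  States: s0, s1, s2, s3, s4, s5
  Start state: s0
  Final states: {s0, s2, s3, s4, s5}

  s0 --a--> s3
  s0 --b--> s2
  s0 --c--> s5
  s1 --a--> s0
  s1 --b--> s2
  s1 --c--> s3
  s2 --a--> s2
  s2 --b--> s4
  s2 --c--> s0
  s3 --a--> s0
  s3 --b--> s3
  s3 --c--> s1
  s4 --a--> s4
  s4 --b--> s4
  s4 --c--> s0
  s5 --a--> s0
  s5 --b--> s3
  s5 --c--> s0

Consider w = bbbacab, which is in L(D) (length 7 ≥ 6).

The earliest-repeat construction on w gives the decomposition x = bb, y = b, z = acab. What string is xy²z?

bbbbacab

xy^2z = bb·b·b·acab = bbbbacab.
Reading y = b takes D from s4 back to s4, so after x·y·y the machine is still in s4, and z then leads to the accepting state s3. Hence bbbbacab ∈ L(D).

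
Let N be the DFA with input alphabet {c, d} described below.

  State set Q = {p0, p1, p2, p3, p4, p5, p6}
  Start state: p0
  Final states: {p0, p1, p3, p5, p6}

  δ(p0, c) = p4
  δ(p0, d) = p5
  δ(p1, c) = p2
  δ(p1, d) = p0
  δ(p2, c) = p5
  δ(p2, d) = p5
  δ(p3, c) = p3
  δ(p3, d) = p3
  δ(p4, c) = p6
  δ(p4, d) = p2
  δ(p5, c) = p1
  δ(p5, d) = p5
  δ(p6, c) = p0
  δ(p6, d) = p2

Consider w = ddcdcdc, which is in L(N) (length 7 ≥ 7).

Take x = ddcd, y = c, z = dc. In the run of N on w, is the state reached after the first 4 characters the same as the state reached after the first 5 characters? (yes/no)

Run of N on the first 5 characters of w = d d c d c:
  step 0: p0  (start)
  step 1: p5  (read d: p0→p5)
  step 2: p5  (read d: p5→p5)
  step 3: p1  (read c: p5→p1)
  step 4: p0  (read d: p1→p0)
  step 5: p4  (read c: p0→p4)

After x (step 4): p0. After xy (step 5): p4.
They differ (p0 ≠ p4), so y is not a cycle from the state after x; this split is not the one the pumping-lemma construction produces, and pumping y need not keep the string in L(N).

no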